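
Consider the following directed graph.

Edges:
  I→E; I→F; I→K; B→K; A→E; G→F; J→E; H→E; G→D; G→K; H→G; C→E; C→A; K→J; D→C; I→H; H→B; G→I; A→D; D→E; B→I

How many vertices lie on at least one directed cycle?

A vertex is on a directed cycle iff it belongs to a strongly connected component of size ≥ 2 (or has a self-loop).
The vertices on cycles are {A, B, C, D, G, H, I} — 7 in total.

7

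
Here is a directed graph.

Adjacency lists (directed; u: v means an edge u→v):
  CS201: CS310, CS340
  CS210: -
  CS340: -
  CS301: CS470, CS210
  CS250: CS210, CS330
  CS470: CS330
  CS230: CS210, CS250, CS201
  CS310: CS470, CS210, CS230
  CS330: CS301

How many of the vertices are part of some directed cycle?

6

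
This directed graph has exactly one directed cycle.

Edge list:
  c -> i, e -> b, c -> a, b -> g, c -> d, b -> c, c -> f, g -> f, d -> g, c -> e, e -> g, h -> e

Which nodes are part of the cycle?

DFS with gray/black marking from e:
e gray
  b gray
    g gray
      f gray
      f black
    g black
    c gray
      d gray
        d→g: g black — skip
      d black
      i gray
      i black
      a gray
      a black
      c→e: e is gray → back edge
Back edge closes the cycle e → b → c → e; its vertices are {b, c, e}.

b, c, e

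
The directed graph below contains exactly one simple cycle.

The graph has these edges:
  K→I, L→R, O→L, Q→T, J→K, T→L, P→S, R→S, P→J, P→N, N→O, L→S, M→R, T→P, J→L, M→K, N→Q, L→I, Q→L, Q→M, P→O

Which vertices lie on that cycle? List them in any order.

N, P, Q, T

DFS with gray/black marking from P:
P gray
  S gray
  S black
  O gray
    L gray
      R gray
        R→S: S black — skip
      R black
      I gray
      I black
      L→S: S black — skip
    L black
  O black
  J gray
    J→L: L black — skip
    K gray
      K→I: I black — skip
    K black
  J black
  N gray
    N→O: O black — skip
    Q gray
      Q→L: L black — skip
      M gray
        M→K: K black — skip
        M→R: R black — skip
      M black
      T gray
        T→P: P is gray → back edge
Back edge closes the cycle P → N → Q → T → P; its vertices are {N, P, Q, T}.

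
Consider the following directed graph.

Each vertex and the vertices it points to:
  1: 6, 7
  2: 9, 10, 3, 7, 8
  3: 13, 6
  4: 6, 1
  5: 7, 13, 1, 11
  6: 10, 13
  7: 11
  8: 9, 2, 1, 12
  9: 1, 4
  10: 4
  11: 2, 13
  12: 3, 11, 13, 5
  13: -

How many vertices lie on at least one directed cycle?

12

A vertex is on a directed cycle iff it belongs to a strongly connected component of size ≥ 2 (or has a self-loop).
The vertices on cycles are {1, 2, 3, 4, 5, 6, 7, 8, 9, 10, 11, 12} — 12 in total.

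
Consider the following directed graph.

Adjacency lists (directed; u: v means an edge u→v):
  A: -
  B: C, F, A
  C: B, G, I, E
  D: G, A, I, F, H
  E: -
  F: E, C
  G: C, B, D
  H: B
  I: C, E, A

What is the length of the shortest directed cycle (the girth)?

2

For each vertex v, BFS finds the shortest path from v back to v.
The shortest such closed walk is D → G → D, length 2.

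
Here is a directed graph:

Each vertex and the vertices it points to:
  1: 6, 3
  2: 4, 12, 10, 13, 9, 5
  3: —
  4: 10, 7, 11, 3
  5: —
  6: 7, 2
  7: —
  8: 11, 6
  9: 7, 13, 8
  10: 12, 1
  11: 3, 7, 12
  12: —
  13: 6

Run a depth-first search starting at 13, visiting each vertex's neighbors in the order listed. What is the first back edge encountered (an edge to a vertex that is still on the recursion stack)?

1->6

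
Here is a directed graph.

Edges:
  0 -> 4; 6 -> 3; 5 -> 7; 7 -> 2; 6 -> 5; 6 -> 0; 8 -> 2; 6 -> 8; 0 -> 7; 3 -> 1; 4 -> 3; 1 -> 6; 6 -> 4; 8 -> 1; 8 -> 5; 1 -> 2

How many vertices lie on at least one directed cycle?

6

A vertex is on a directed cycle iff it belongs to a strongly connected component of size ≥ 2 (or has a self-loop).
The vertices on cycles are {0, 1, 3, 4, 6, 8} — 6 in total.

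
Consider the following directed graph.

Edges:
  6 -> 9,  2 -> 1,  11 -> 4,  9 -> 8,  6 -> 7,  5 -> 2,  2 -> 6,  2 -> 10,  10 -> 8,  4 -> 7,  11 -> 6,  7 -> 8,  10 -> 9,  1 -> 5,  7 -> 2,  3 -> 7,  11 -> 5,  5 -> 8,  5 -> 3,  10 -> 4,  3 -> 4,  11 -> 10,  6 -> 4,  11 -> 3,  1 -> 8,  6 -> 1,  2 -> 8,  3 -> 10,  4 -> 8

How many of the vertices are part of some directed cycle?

8

A vertex is on a directed cycle iff it belongs to a strongly connected component of size ≥ 2 (or has a self-loop).
The vertices on cycles are {1, 2, 3, 4, 5, 6, 7, 10} — 8 in total.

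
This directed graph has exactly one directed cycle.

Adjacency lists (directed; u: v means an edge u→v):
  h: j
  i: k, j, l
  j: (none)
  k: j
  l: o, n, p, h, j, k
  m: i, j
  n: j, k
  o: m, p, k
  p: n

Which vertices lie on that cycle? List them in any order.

DFS with gray/black marking from i:
i gray
  k gray
    j gray
    j black
  k black
  i→j: j black — skip
  l gray
    o gray
      m gray
        m→i: i is gray → back edge
Back edge closes the cycle i → l → o → m → i; its vertices are {i, l, m, o}.

i, l, m, o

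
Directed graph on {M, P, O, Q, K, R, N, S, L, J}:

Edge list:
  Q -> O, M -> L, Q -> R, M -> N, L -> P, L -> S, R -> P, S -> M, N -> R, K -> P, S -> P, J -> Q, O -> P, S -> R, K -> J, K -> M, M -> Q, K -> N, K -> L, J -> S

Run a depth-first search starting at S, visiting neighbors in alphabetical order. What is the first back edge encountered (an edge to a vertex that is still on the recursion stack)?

DFS from S (visiting neighbors in alphabetical order); mark gray on enter, black on exit:
S gray
  M gray
    L gray
      P gray
      P black
      L→S: S is gray → back edge
First back edge: L → S.

L→S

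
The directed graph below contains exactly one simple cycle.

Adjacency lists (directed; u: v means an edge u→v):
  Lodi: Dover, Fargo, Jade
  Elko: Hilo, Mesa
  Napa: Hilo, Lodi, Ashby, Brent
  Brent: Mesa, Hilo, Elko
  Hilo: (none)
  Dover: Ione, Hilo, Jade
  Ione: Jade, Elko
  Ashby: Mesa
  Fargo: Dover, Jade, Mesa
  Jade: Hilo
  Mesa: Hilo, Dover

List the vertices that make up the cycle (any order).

DFS with gray/black marking from Dover:
Dover gray
  Ione gray
    Jade gray
      Hilo gray
      Hilo black
    Jade black
    Elko gray
      Elko→Hilo: Hilo black — skip
      Mesa gray
        Mesa→Hilo: Hilo black — skip
        Mesa→Dover: Dover is gray → back edge
Back edge closes the cycle Dover → Ione → Elko → Mesa → Dover; its vertices are {Elko, Ione, Mesa, Dover}.

Elko, Ione, Mesa, Dover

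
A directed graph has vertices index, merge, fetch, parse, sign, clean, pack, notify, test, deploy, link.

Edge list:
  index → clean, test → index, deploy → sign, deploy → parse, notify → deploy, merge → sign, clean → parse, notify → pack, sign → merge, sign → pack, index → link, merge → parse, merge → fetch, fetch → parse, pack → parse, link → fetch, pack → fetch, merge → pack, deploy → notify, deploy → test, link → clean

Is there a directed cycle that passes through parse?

No

parse lies on a cycle iff there is a path from parse back to itself.
Exploring from parse, it never reaches itself; equivalently, its strongly connected component is a singleton.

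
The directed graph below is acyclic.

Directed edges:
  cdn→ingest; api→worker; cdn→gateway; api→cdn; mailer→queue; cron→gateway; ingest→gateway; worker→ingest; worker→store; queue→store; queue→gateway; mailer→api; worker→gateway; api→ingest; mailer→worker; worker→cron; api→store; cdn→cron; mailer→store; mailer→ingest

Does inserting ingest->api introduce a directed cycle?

Adding ingest→api creates a cycle iff api can already reach ingest.
Path from api: api → ingest.
So api → … → ingest → api is a cycle.

Yes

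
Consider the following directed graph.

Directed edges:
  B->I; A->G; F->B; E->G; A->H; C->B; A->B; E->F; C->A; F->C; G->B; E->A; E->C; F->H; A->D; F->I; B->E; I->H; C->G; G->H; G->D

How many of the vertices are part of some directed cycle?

6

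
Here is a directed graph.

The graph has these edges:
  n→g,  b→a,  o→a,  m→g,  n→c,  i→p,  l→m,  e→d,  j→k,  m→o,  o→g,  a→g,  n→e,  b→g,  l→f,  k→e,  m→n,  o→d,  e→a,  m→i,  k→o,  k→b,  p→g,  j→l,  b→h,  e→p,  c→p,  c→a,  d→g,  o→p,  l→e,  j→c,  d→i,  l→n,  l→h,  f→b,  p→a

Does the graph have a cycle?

No

DFS with white/gray/black marking, starting from h:
h gray
h black
k gray
  o gray
    p gray
      a gray
        g gray
        g black
      a black
      p→g: g black — skip
    p black
    o→a: a black — skip
    d gray
      i gray
        i→p: p black — skip
      i black
      d→g: g black — skip
    d black
    o→g: g black — skip
  o black
  e gray
    e→a: a black — skip
    e→d: d black — skip
    e→p: p black — skip
  e black
  b gray
    b→a: a black — skip
    b→h: h black — skip
    b→g: g black — skip
  b black
k black
c gray
  c→p: p black — skip
  c→a: a black — skip
c black
l gray
  l→e: e black — skip
  n gray
    n→e: e black — skip
    n→g: g black — skip
    n→c: c black — skip
  n black
  f gray
    f→b: b black — skip
  f black
  m gray
    m→o: o black — skip
    m→i: i black — skip
    m→n: n black — skip
    m→g: g black — skip
  m black
  l→h: h black — skip
l black
j gray
  j→k: k black — skip
  j→c: c black — skip
  j→l: l black — skip
j black
Every edge goes to a white or black vertex — no back edge, so the graph is acyclic.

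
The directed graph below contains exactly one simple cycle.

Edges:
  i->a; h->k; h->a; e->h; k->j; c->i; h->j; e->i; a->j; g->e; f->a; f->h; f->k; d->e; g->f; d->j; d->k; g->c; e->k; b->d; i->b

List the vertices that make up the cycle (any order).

DFS with gray/black marking from e:
e gray
  k gray
    j gray
    j black
  k black
  i gray
    a gray
      a→j: j black — skip
    a black
    b gray
      d gray
        d→k: k black — skip
        d→e: e is gray → back edge
Back edge closes the cycle e → i → b → d → e; its vertices are {b, d, e, i}.

b, d, e, i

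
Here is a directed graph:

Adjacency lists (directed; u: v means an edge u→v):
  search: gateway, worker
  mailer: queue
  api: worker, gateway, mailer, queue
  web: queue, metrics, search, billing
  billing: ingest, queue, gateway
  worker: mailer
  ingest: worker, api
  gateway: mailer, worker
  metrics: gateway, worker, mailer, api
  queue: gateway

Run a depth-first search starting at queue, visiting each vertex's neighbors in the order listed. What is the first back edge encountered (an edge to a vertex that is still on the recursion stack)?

mailer->queue

DFS from queue (visiting each vertex's neighbors in the order listed); mark gray on enter, black on exit:
queue gray
  gateway gray
    mailer gray
      mailer→queue: queue is gray → back edge
First back edge: mailer → queue.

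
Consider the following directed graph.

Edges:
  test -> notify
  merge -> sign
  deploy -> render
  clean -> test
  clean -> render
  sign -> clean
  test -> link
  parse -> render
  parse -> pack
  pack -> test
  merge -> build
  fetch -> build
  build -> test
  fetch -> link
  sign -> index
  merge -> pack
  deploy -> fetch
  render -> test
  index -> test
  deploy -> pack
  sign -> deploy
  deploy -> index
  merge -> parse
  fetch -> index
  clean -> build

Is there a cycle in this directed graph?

No

DFS with white/gray/black marking, starting from build:
build gray
  test gray
    link gray
    link black
    notify gray
    notify black
  test black
build black
fetch gray
  fetch→build: build black — skip
  index gray
    index→test: test black — skip
  index black
  fetch→link: link black — skip
fetch black
render gray
  render→test: test black — skip
render black
pack gray
  pack→test: test black — skip
pack black
clean gray
  clean→render: render black — skip
  clean→build: build black — skip
  clean→test: test black — skip
clean black
parse gray
  parse→render: render black — skip
  parse→pack: pack black — skip
parse black
sign gray
  sign→index: index black — skip
  deploy gray
    deploy→pack: pack black — skip
    deploy→fetch: fetch black — skip
    deploy→render: render black — skip
    deploy→index: index black — skip
  deploy black
  sign→clean: clean black — skip
sign black
merge gray
  merge→parse: parse black — skip
  merge→build: build black — skip
  merge→sign: sign black — skip
  merge→pack: pack black — skip
merge black
Every edge goes to a white or black vertex — no back edge, so the graph is acyclic.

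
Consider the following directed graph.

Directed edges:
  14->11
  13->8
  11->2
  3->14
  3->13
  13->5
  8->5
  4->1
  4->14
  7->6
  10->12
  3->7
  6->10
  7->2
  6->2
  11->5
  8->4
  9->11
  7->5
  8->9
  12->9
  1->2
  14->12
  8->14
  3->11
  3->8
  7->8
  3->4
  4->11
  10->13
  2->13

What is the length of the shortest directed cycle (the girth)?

5

For each vertex v, BFS finds the shortest path from v back to v.
The shortest such closed walk is 8 → 9 → 11 → 2 → 13 → 8, length 5.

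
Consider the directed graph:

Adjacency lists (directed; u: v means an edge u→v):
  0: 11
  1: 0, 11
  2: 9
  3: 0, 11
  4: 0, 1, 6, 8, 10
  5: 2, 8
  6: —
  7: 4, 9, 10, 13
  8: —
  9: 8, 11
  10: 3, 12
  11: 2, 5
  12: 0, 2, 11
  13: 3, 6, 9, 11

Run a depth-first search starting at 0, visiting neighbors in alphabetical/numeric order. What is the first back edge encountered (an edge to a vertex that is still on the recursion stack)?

9→11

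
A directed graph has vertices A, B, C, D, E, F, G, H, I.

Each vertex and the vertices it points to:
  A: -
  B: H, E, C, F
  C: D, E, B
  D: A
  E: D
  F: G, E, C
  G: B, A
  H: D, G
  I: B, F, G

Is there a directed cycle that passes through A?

No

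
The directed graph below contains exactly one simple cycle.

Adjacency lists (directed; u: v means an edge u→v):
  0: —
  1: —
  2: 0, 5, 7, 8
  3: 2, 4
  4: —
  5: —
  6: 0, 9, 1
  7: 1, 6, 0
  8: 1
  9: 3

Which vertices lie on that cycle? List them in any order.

DFS with gray/black marking from 3:
3 gray
  2 gray
    0 gray
    0 black
    5 gray
    5 black
    7 gray
      1 gray
      1 black
      6 gray
        6→0: 0 black — skip
        9 gray
          9→3: 3 is gray → back edge
Back edge closes the cycle 3 → 2 → 7 → 6 → 9 → 3; its vertices are {2, 3, 6, 7, 9}.

2, 3, 6, 7, 9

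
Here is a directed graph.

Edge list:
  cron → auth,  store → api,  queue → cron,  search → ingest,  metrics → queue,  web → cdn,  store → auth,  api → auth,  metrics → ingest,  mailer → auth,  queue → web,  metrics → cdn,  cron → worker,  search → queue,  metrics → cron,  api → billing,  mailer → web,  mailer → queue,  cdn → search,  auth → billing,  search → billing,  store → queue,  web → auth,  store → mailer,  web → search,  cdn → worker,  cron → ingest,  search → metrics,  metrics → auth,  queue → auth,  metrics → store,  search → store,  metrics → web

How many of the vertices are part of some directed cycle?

A vertex is on a directed cycle iff it belongs to a strongly connected component of size ≥ 2 (or has a self-loop).
The vertices on cycles are {cdn, web, queue, store, mailer, search, metrics} — 7 in total.

7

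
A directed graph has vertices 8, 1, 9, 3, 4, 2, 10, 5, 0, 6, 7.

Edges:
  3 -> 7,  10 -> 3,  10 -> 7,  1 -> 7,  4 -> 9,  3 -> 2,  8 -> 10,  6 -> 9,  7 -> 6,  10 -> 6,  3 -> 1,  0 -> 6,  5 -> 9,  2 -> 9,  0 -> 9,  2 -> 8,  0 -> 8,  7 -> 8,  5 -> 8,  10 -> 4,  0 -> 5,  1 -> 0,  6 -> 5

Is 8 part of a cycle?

Yes

8 is on a cycle iff 8 can reach itself via ≥1 edge.
8 → 10 → 7 → 8 — yes.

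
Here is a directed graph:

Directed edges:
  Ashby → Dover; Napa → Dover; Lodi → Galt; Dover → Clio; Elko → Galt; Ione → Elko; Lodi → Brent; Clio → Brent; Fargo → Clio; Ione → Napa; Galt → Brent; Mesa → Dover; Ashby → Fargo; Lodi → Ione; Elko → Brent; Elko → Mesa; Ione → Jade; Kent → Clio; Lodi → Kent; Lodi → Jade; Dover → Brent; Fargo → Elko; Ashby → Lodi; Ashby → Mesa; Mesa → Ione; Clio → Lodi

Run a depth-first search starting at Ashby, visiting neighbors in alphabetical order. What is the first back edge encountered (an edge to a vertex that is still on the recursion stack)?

Mesa→Dover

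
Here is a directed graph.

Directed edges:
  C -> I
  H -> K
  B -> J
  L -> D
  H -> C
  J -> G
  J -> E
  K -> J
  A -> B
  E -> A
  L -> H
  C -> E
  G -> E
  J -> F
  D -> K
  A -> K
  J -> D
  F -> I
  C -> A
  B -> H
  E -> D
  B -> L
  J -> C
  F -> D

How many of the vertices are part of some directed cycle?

11

A vertex is on a directed cycle iff it belongs to a strongly connected component of size ≥ 2 (or has a self-loop).
The vertices on cycles are {A, B, C, D, E, F, G, H, J, K, L} — 11 in total.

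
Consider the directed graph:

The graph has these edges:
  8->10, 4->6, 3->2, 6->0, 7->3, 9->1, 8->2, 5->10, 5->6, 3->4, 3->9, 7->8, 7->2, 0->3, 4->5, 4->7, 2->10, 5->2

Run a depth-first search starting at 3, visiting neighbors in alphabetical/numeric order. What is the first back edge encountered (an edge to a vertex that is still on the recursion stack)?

0→3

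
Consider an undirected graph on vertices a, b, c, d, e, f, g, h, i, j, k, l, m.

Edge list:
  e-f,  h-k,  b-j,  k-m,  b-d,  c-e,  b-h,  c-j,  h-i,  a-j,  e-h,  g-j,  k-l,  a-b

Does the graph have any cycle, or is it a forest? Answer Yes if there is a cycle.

DFS, tracking each vertex's parent; an edge to a visited non-parent vertex closes a cycle.
Start from d:
visit d (parent –)
  visit b (parent d)
    b–d: parent, skip
    visit h (parent b)
      h–b: parent, skip
      visit e (parent h)
        e–h: parent, skip
        visit f (parent e)
          f–e: parent, skip
        visit c (parent e)
          visit j (parent c)
            j–b: b visited and ≠ parent → cycle
Cycle: b – h – e – c – j – b.

Yes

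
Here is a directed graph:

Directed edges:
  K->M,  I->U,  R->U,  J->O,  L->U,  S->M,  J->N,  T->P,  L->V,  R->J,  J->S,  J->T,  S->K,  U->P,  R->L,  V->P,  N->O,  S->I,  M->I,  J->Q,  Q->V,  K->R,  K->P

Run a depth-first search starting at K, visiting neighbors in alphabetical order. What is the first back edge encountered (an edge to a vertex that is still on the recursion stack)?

S->K

DFS from K (visiting neighbors in alphabetical order); mark gray on enter, black on exit:
K gray
  M gray
    I gray
      U gray
        P gray
        P black
      U black
    I black
  M black
  K→P: P black — skip
  R gray
    J gray
      N gray
        O gray
        O black
      N black
      J→O: O black — skip
      Q gray
        V gray
          V→P: P black — skip
        V black
      Q black
      S gray
        S→I: I black — skip
        S→K: K is gray → back edge
First back edge: S → K.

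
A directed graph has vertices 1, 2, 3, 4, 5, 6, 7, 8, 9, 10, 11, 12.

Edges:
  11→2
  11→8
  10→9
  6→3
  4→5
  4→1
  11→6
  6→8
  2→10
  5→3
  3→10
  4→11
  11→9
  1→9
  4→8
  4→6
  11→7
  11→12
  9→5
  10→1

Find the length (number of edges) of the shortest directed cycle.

For each vertex v, BFS finds the shortest path from v back to v.
The shortest such closed walk is 5 → 3 → 10 → 9 → 5, length 4.

4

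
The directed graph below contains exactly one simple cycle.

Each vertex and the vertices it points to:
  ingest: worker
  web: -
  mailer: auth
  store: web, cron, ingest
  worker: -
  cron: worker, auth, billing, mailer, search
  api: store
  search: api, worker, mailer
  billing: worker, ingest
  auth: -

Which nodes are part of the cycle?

api, cron, store, search

DFS with gray/black marking from api:
api gray
  store gray
    web gray
    web black
    cron gray
      worker gray
      worker black
      auth gray
      auth black
      billing gray
        billing→worker: worker black — skip
        ingest gray
          ingest→worker: worker black — skip
        ingest black
      billing black
      mailer gray
        mailer→auth: auth black — skip
      mailer black
      search gray
        search→api: api is gray → back edge
Back edge closes the cycle api → store → cron → search → api; its vertices are {api, cron, store, search}.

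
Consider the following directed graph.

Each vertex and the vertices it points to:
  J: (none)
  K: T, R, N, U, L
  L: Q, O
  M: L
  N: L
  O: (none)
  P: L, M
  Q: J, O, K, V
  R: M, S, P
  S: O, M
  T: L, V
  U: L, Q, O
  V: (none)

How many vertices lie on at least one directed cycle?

A vertex is on a directed cycle iff it belongs to a strongly connected component of size ≥ 2 (or has a self-loop).
The vertices on cycles are {K, L, M, N, P, Q, R, S, T, U} — 10 in total.

10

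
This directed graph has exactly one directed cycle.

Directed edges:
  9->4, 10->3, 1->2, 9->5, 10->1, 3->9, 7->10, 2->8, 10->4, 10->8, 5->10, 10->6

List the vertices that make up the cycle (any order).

3, 5, 9, 10

DFS with gray/black marking from 10:
10 gray
  3 gray
    9 gray
      4 gray
      4 black
      5 gray
        5→10: 10 is gray → back edge
Back edge closes the cycle 10 → 3 → 9 → 5 → 10; its vertices are {3, 5, 9, 10}.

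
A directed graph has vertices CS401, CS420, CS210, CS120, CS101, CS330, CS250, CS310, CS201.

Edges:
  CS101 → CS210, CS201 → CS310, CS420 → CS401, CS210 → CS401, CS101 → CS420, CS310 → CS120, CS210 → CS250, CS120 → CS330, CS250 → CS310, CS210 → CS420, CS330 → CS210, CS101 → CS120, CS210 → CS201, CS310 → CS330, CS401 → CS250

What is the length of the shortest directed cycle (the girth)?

For each vertex v, BFS finds the shortest path from v back to v.
The shortest such closed walk is CS210 → CS250 → CS310 → CS330 → CS210, length 4.

4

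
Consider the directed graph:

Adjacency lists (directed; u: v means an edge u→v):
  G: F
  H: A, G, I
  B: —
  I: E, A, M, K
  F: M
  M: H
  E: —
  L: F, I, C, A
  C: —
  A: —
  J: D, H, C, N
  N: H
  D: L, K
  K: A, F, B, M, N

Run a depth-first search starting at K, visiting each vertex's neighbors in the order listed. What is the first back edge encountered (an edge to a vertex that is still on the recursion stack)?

DFS from K (visiting each vertex's neighbors in the order listed); mark gray on enter, black on exit:
K gray
  A gray
  A black
  F gray
    M gray
      H gray
        H→A: A black — skip
        G gray
          G→F: F is gray → back edge
First back edge: G → F.

G->F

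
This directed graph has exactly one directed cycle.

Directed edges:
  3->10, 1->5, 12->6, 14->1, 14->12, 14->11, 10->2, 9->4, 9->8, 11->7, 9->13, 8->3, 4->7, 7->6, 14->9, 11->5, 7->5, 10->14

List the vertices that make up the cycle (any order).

3, 8, 9, 10, 14

DFS with gray/black marking from 10:
10 gray
  14 gray
    9 gray
      4 gray
        7 gray
          6 gray
          6 black
          5 gray
          5 black
        7 black
      4 black
      13 gray
      13 black
      8 gray
        3 gray
          3→10: 10 is gray → back edge
Back edge closes the cycle 10 → 14 → 9 → 8 → 3 → 10; its vertices are {3, 8, 9, 10, 14}.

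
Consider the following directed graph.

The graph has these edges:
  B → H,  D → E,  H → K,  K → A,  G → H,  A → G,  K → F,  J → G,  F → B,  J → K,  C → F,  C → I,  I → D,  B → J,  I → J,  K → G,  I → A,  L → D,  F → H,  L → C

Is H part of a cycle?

H is on a cycle iff H can reach itself via ≥1 edge.
H → K → F → H — yes.

Yes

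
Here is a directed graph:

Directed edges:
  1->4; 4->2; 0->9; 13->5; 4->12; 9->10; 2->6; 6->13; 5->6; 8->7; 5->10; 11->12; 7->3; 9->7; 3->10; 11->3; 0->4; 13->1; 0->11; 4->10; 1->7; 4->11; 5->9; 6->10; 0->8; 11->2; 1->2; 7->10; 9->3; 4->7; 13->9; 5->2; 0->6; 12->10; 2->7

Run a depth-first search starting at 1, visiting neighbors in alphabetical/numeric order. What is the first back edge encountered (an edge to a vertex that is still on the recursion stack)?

DFS from 1 (visiting neighbors in alphabetical/numeric order); mark gray on enter, black on exit:
1 gray
  2 gray
    6 gray
      10 gray
      10 black
      13 gray
        13→1: 1 is gray → back edge
First back edge: 13 → 1.

13->1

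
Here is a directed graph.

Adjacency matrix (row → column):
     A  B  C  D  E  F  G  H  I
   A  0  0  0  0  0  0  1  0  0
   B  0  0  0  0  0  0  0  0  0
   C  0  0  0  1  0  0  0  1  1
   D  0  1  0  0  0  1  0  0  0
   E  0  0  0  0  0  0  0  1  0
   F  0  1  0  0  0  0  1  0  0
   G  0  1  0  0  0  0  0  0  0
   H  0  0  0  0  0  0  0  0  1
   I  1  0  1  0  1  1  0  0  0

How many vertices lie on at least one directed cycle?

4

A vertex is on a directed cycle iff it belongs to a strongly connected component of size ≥ 2 (or has a self-loop).
The vertices on cycles are {C, E, H, I} — 4 in total.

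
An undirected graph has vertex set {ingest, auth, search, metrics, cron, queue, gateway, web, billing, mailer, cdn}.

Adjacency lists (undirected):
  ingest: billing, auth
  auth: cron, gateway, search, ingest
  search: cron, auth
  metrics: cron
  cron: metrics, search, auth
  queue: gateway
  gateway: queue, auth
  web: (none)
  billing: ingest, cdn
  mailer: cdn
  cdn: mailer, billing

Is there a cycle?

DFS, tracking each vertex's parent; an edge to a visited non-parent vertex closes a cycle.
Start from ingest:
visit ingest (parent –)
  visit billing (parent ingest)
    billing–ingest: parent, skip
    visit cdn (parent billing)
      visit mailer (parent cdn)
        mailer–cdn: parent, skip
      cdn–billing: parent, skip
  visit auth (parent ingest)
    visit cron (parent auth)
      visit metrics (parent cron)
        metrics–cron: parent, skip
      visit search (parent cron)
        search–cron: parent, skip
        search–auth: auth visited and ≠ parent → cycle
Cycle: auth – cron – search – auth.

Yes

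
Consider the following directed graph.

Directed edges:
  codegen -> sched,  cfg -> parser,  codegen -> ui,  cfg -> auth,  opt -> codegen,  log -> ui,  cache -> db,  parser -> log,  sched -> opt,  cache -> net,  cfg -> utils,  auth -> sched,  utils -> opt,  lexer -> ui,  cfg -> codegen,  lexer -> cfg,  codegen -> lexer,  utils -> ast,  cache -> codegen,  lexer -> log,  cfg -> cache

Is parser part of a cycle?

parser lies on a cycle iff there is a path from parser back to itself.
Exploring from parser, it never reaches itself; equivalently, its strongly connected component is a singleton.

No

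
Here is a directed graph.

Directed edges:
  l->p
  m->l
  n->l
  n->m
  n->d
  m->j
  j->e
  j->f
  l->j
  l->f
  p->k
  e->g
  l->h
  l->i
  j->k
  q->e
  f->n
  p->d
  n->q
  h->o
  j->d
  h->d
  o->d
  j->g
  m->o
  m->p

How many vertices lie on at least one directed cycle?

A vertex is on a directed cycle iff it belongs to a strongly connected component of size ≥ 2 (or has a self-loop).
The vertices on cycles are {f, j, l, m, n} — 5 in total.

5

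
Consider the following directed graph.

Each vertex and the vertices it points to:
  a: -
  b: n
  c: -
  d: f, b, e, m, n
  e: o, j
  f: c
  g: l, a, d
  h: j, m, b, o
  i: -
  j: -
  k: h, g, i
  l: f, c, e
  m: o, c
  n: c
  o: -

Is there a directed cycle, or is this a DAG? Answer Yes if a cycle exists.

No

DFS with white/gray/black marking, starting from b:
b gray
  n gray
    c gray
    c black
  n black
b black
a gray
a black
d gray
  f gray
    f→c: c black — skip
  f black
  d→b: b black — skip
  e gray
    o gray
    o black
    j gray
    j black
  e black
  m gray
    m→o: o black — skip
    m→c: c black — skip
  m black
  d→n: n black — skip
d black
g gray
  l gray
    l→f: f black — skip
    l→c: c black — skip
    l→e: e black — skip
  l black
  g→a: a black — skip
  g→d: d black — skip
g black
h gray
  h→j: j black — skip
  h→m: m black — skip
  h→b: b black — skip
  h→o: o black — skip
h black
i gray
i black
k gray
  k→h: h black — skip
  k→g: g black — skip
  k→i: i black — skip
k black
Every edge goes to a white or black vertex — no back edge, so the graph is acyclic.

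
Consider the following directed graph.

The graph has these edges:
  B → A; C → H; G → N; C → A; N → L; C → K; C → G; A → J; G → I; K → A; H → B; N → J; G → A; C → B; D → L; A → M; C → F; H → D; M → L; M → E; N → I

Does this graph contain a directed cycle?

DFS with white/gray/black marking, starting from F:
F gray
F black
A gray
  M gray
    L gray
    L black
    E gray
    E black
  M black
  J gray
  J black
A black
B gray
  B→A: A black — skip
B black
C gray
  C→A: A black — skip
  G gray
    I gray
    I black
    G→A: A black — skip
    N gray
      N→J: J black — skip
      N→I: I black — skip
      N→L: L black — skip
    N black
  G black
  H gray
    H→B: B black — skip
    D gray
      D→L: L black — skip
    D black
  H black
  K gray
    K→A: A black — skip
  K black
  C→B: B black — skip
  C→F: F black — skip
C black
Every edge goes to a white or black vertex — no back edge, so the graph is acyclic.

No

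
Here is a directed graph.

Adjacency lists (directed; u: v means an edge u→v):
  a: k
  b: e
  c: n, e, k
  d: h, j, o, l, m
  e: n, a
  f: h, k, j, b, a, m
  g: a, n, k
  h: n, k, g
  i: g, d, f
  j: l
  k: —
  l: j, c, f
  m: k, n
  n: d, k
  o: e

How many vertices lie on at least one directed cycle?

12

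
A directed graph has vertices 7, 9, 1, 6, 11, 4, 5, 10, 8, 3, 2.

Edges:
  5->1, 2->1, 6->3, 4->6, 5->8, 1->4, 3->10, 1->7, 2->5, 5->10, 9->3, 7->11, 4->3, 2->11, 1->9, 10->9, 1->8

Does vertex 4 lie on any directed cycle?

No

4 lies on a cycle iff there is a path from 4 back to itself.
Exploring from 4, it never reaches itself; equivalently, its strongly connected component is a singleton.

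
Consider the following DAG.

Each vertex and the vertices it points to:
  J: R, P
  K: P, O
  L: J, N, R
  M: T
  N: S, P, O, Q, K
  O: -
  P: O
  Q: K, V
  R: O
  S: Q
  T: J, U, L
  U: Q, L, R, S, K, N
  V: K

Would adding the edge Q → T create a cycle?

Yes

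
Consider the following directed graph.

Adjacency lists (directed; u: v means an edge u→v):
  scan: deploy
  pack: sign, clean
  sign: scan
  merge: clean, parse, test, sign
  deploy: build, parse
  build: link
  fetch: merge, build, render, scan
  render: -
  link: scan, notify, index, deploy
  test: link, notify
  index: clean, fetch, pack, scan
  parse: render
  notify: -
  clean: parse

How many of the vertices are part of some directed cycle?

10

A vertex is on a directed cycle iff it belongs to a strongly connected component of size ≥ 2 (or has a self-loop).
The vertices on cycles are {link, pack, scan, sign, test, build, fetch, index, merge, deploy} — 10 in total.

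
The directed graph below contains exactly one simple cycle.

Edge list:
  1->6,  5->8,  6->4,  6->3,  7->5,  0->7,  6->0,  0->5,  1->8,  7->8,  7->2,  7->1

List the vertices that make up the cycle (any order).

DFS with gray/black marking from 6:
6 gray
  4 gray
  4 black
  0 gray
    7 gray
      2 gray
      2 black
      5 gray
        8 gray
        8 black
      5 black
      1 gray
        1→6: 6 is gray → back edge
Back edge closes the cycle 6 → 0 → 7 → 1 → 6; its vertices are {0, 1, 6, 7}.

0, 1, 6, 7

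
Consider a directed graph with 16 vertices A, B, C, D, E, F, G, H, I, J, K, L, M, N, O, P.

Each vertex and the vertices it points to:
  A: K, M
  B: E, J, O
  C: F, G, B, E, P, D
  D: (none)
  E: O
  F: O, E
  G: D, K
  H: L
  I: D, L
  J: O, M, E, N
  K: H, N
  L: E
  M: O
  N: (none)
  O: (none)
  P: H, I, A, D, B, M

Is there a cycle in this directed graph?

DFS with white/gray/black marking, starting from E:
E gray
  O gray
  O black
E black
A gray
  K gray
    H gray
      L gray
        L→E: E black — skip
      L black
    H black
    N gray
    N black
  K black
  M gray
    M→O: O black — skip
  M black
A black
B gray
  B→E: E black — skip
  J gray
    J→O: O black — skip
    J→M: M black — skip
    J→E: E black — skip
    J→N: N black — skip
  J black
  B→O: O black — skip
B black
C gray
  F gray
    F→O: O black — skip
    F→E: E black — skip
  F black
  G gray
    D gray
    D black
    G→K: K black — skip
  G black
  C→B: B black — skip
  C→E: E black — skip
  P gray
    P→H: H black — skip
    I gray
      I→D: D black — skip
      I→L: L black — skip
    I black
    P→A: A black — skip
    P→D: D black — skip
    P→B: B black — skip
    P→M: M black — skip
  P black
  C→D: D black — skip
C black
Every edge goes to a white or black vertex — no back edge, so the graph is acyclic.

No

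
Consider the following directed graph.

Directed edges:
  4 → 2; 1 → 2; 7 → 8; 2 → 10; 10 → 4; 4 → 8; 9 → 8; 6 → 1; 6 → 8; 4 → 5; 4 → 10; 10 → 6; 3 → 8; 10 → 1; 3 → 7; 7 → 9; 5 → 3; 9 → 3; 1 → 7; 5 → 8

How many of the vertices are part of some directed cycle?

8

A vertex is on a directed cycle iff it belongs to a strongly connected component of size ≥ 2 (or has a self-loop).
The vertices on cycles are {1, 2, 3, 4, 6, 7, 9, 10} — 8 in total.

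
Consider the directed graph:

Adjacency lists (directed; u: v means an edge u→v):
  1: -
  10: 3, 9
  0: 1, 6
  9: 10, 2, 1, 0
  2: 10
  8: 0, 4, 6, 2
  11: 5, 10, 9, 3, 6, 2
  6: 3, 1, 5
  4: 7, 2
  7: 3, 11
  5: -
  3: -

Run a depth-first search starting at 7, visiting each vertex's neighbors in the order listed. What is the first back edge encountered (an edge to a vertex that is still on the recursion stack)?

DFS from 7 (visiting each vertex's neighbors in the order listed); mark gray on enter, black on exit:
7 gray
  3 gray
  3 black
  11 gray
    5 gray
    5 black
    10 gray
      10→3: 3 black — skip
      9 gray
        9→10: 10 is gray → back edge
First back edge: 9 → 10.

9->10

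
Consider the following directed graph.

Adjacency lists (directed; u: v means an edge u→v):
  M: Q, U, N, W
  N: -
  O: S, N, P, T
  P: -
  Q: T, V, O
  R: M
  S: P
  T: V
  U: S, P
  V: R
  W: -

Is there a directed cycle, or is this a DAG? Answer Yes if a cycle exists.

Yes

DFS with white/gray/black marking, starting from W:
W gray
W black
M gray
  Q gray
    T gray
      V gray
        R gray
          R→M: M is gray → back edge
Back edge found, so a cycle exists: M → Q → T → V → R → M.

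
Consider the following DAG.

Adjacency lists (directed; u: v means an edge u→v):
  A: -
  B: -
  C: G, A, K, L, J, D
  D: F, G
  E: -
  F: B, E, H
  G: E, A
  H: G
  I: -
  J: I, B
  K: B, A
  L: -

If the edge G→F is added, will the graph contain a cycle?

Adding G→F creates a cycle iff F can already reach G.
Path from F: F → H → G.
So F → … → G → F is a cycle.

Yes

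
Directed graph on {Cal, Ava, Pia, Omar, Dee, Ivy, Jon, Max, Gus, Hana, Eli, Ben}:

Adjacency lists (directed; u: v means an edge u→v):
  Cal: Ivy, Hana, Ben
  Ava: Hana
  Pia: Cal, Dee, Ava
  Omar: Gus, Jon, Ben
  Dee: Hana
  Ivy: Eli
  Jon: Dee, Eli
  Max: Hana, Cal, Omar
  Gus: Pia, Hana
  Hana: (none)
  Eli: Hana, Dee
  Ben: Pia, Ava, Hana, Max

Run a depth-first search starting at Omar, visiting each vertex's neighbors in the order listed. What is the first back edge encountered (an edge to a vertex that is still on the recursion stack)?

Ben→Pia

DFS from Omar (visiting each vertex's neighbors in the order listed); mark gray on enter, black on exit:
Omar gray
  Gus gray
    Pia gray
      Cal gray
        Ivy gray
          Eli gray
            Hana gray
            Hana black
            Dee gray
              Dee→Hana: Hana black — skip
            Dee black
          Eli black
        Ivy black
        Cal→Hana: Hana black — skip
        Ben gray
          Ben→Pia: Pia is gray → back edge
First back edge: Ben → Pia.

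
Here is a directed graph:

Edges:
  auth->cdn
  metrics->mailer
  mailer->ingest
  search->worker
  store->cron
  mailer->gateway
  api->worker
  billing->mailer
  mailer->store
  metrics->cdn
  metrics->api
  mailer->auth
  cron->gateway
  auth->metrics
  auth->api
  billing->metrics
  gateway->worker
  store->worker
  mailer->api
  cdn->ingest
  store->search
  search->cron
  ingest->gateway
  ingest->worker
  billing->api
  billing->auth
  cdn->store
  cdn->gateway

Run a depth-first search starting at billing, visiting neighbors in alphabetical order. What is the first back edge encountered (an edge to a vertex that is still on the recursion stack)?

mailer->auth

DFS from billing (visiting neighbors in alphabetical order); mark gray on enter, black on exit:
billing gray
  api gray
    worker gray
    worker black
  api black
  auth gray
    auth→api: api black — skip
    cdn gray
      gateway gray
        gateway→worker: worker black — skip
      gateway black
      ingest gray
        ingest→gateway: gateway black — skip
        ingest→worker: worker black — skip
      ingest black
      store gray
        cron gray
          cron→gateway: gateway black — skip
        cron black
        search gray
          search→cron: cron black — skip
          search→worker: worker black — skip
        search black
        store→worker: worker black — skip
      store black
    cdn black
    metrics gray
      metrics→api: api black — skip
      metrics→cdn: cdn black — skip
      mailer gray
        mailer→api: api black — skip
        mailer→auth: auth is gray → back edge
First back edge: mailer → auth.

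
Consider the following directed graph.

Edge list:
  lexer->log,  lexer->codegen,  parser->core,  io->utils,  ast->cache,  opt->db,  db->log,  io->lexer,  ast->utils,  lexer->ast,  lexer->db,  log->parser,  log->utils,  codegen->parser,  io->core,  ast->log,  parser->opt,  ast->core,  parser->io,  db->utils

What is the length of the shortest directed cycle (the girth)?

4

For each vertex v, BFS finds the shortest path from v back to v.
The shortest such closed walk is lexer → log → parser → io → lexer, length 4.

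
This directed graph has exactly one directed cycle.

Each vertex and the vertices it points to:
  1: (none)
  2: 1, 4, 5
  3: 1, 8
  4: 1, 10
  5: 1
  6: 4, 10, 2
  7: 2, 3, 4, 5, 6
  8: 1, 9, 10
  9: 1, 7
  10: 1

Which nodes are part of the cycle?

3, 7, 8, 9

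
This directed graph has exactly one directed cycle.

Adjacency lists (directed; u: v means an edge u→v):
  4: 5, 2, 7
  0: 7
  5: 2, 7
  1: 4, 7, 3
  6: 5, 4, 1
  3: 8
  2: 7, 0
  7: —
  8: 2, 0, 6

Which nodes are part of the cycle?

1, 3, 6, 8

DFS with gray/black marking from 6:
6 gray
  5 gray
    2 gray
      7 gray
      7 black
      0 gray
        0→7: 7 black — skip
      0 black
    2 black
    5→7: 7 black — skip
  5 black
  4 gray
    4→5: 5 black — skip
    4→2: 2 black — skip
    4→7: 7 black — skip
  4 black
  1 gray
    1→4: 4 black — skip
    1→7: 7 black — skip
    3 gray
      8 gray
        8→2: 2 black — skip
        8→0: 0 black — skip
        8→6: 6 is gray → back edge
Back edge closes the cycle 6 → 1 → 3 → 8 → 6; its vertices are {1, 3, 6, 8}.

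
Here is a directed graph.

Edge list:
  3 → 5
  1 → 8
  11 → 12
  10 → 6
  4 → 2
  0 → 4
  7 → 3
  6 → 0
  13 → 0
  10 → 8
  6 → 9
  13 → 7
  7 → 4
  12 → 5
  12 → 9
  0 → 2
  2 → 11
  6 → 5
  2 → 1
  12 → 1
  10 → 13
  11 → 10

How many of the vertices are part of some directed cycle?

A vertex is on a directed cycle iff it belongs to a strongly connected component of size ≥ 2 (or has a self-loop).
The vertices on cycles are {0, 2, 4, 6, 7, 10, 11, 13} — 8 in total.

8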